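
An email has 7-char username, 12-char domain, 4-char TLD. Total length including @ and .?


An email address has format: username@domain.tld
Username length: 7
'@' character: 1
Domain length: 12
'.' character: 1
TLD length: 4
Total = 7 + 1 + 12 + 1 + 4 = 25

25


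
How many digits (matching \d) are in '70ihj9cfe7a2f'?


\d matches any digit 0-9.
Scanning '70ihj9cfe7a2f':
  pos 0: '7' -> DIGIT
  pos 1: '0' -> DIGIT
  pos 5: '9' -> DIGIT
  pos 9: '7' -> DIGIT
  pos 11: '2' -> DIGIT
Digits found: ['7', '0', '9', '7', '2']
Total: 5

5


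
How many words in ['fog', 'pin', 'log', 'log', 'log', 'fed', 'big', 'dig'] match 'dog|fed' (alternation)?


Alternation 'dog|fed' matches either 'dog' or 'fed'.
Checking each word:
  'fog' -> no
  'pin' -> no
  'log' -> no
  'log' -> no
  'log' -> no
  'fed' -> MATCH
  'big' -> no
  'dig' -> no
Matches: ['fed']
Count: 1

1


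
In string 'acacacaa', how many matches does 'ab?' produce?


Pattern 'ab?' matches 'a' optionally followed by 'b'.
String: 'acacacaa'
Scanning left to right for 'a' then checking next char:
  Match 1: 'a' (a not followed by b)
  Match 2: 'a' (a not followed by b)
  Match 3: 'a' (a not followed by b)
  Match 4: 'a' (a not followed by b)
  Match 5: 'a' (a not followed by b)
Total matches: 5

5


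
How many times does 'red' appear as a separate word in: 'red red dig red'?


Scanning each word for exact match 'red':
  Word 1: 'red' -> MATCH
  Word 2: 'red' -> MATCH
  Word 3: 'dig' -> no
  Word 4: 'red' -> MATCH
Total matches: 3

3


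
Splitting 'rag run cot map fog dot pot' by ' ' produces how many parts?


Splitting by ' ' breaks the string at each occurrence of the separator.
Text: 'rag run cot map fog dot pot'
Parts after split:
  Part 1: 'rag'
  Part 2: 'run'
  Part 3: 'cot'
  Part 4: 'map'
  Part 5: 'fog'
  Part 6: 'dot'
  Part 7: 'pot'
Total parts: 7

7


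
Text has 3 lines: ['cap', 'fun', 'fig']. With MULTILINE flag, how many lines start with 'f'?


With MULTILINE flag, ^ matches the start of each line.
Lines: ['cap', 'fun', 'fig']
Checking which lines start with 'f':
  Line 1: 'cap' -> no
  Line 2: 'fun' -> MATCH
  Line 3: 'fig' -> MATCH
Matching lines: ['fun', 'fig']
Count: 2

2


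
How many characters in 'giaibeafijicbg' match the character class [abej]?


Character class [abej] matches any of: {a, b, e, j}
Scanning string 'giaibeafijicbg' character by character:
  pos 0: 'g' -> no
  pos 1: 'i' -> no
  pos 2: 'a' -> MATCH
  pos 3: 'i' -> no
  pos 4: 'b' -> MATCH
  pos 5: 'e' -> MATCH
  pos 6: 'a' -> MATCH
  pos 7: 'f' -> no
  pos 8: 'i' -> no
  pos 9: 'j' -> MATCH
  pos 10: 'i' -> no
  pos 11: 'c' -> no
  pos 12: 'b' -> MATCH
  pos 13: 'g' -> no
Total matches: 6

6


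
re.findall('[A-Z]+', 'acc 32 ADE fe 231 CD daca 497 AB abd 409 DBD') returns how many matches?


Pattern '[A-Z]+' finds one or more uppercase letters.
Text: 'acc 32 ADE fe 231 CD daca 497 AB abd 409 DBD'
Scanning for matches:
  Match 1: 'ADE'
  Match 2: 'CD'
  Match 3: 'AB'
  Match 4: 'DBD'
Total matches: 4

4


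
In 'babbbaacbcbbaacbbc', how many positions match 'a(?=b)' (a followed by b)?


Lookahead 'a(?=b)' matches 'a' only when followed by 'b'.
String: 'babbbaacbcbbaacbbc'
Checking each position where char is 'a':
  pos 1: 'a' -> MATCH (next='b')
  pos 5: 'a' -> no (next='a')
  pos 6: 'a' -> no (next='c')
  pos 12: 'a' -> no (next='a')
  pos 13: 'a' -> no (next='c')
Matching positions: [1]
Count: 1

1


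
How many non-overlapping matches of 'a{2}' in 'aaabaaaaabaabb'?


Pattern 'a{2}' matches exactly 2 consecutive a's (greedy, non-overlapping).
String: 'aaabaaaaabaabb'
Scanning for runs of a's:
  Run at pos 0: 'aaa' (length 3) -> 1 match(es)
  Run at pos 4: 'aaaaa' (length 5) -> 2 match(es)
  Run at pos 10: 'aa' (length 2) -> 1 match(es)
Matches found: ['aa', 'aa', 'aa', 'aa']
Total: 4

4


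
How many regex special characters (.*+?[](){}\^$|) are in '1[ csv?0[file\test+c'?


Regex special characters are: . * + ? [ ] ( ) { } \ ^ $ |
Scanning '1[ csv?0[file\test+c':
  pos 1: '[' -> SPECIAL
  pos 6: '?' -> SPECIAL
  pos 8: '[' -> SPECIAL
  pos 13: '\' -> SPECIAL
  pos 18: '+' -> SPECIAL
Special chars found: ['[', '?', '[', '\\', '+']
Total: 5

5


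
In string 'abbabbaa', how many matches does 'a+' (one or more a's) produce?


Pattern 'a+' matches one or more consecutive a's.
String: 'abbabbaa'
Scanning for runs of a:
  Match 1: 'a' (length 1)
  Match 2: 'a' (length 1)
  Match 3: 'aa' (length 2)
Total matches: 3

3


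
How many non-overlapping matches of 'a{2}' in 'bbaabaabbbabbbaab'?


Pattern 'a{2}' matches exactly 2 consecutive a's (greedy, non-overlapping).
String: 'bbaabaabbbabbbaab'
Scanning for runs of a's:
  Run at pos 2: 'aa' (length 2) -> 1 match(es)
  Run at pos 5: 'aa' (length 2) -> 1 match(es)
  Run at pos 10: 'a' (length 1) -> 0 match(es)
  Run at pos 14: 'aa' (length 2) -> 1 match(es)
Matches found: ['aa', 'aa', 'aa']
Total: 3

3


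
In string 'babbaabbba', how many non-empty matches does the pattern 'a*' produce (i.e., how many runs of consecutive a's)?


Pattern 'a*' matches zero or more a's. We want non-empty runs of consecutive a's.
String: 'babbaabbba'
Walking through the string to find runs of a's:
  Run 1: positions 1-1 -> 'a'
  Run 2: positions 4-5 -> 'aa'
  Run 3: positions 9-9 -> 'a'
Non-empty runs found: ['a', 'aa', 'a']
Count: 3

3


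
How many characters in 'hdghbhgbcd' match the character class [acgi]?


Character class [acgi] matches any of: {a, c, g, i}
Scanning string 'hdghbhgbcd' character by character:
  pos 0: 'h' -> no
  pos 1: 'd' -> no
  pos 2: 'g' -> MATCH
  pos 3: 'h' -> no
  pos 4: 'b' -> no
  pos 5: 'h' -> no
  pos 6: 'g' -> MATCH
  pos 7: 'b' -> no
  pos 8: 'c' -> MATCH
  pos 9: 'd' -> no
Total matches: 3

3


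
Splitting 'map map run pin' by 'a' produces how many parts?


Splitting by 'a' breaks the string at each occurrence of the separator.
Text: 'map map run pin'
Parts after split:
  Part 1: 'm'
  Part 2: 'p m'
  Part 3: 'p run pin'
Total parts: 3

3


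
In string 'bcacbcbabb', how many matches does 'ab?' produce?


Pattern 'ab?' matches 'a' optionally followed by 'b'.
String: 'bcacbcbabb'
Scanning left to right for 'a' then checking next char:
  Match 1: 'a' (a not followed by b)
  Match 2: 'ab' (a followed by b)
Total matches: 2

2


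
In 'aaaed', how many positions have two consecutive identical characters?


Looking for consecutive identical characters in 'aaaed':
  pos 0-1: 'a' vs 'a' -> MATCH ('aa')
  pos 1-2: 'a' vs 'a' -> MATCH ('aa')
  pos 2-3: 'a' vs 'e' -> different
  pos 3-4: 'e' vs 'd' -> different
Consecutive identical pairs: ['aa', 'aa']
Count: 2

2


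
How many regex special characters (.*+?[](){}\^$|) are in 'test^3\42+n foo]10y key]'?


Regex special characters are: . * + ? [ ] ( ) { } \ ^ $ |
Scanning 'test^3\42+n foo]10y key]':
  pos 4: '^' -> SPECIAL
  pos 6: '\' -> SPECIAL
  pos 9: '+' -> SPECIAL
  pos 15: ']' -> SPECIAL
  pos 23: ']' -> SPECIAL
Special chars found: ['^', '\\', '+', ']', ']']
Total: 5

5


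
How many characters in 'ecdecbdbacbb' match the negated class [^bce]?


Negated class [^bce] matches any char NOT in {b, c, e}
Scanning 'ecdecbdbacbb':
  pos 0: 'e' -> no (excluded)
  pos 1: 'c' -> no (excluded)
  pos 2: 'd' -> MATCH
  pos 3: 'e' -> no (excluded)
  pos 4: 'c' -> no (excluded)
  pos 5: 'b' -> no (excluded)
  pos 6: 'd' -> MATCH
  pos 7: 'b' -> no (excluded)
  pos 8: 'a' -> MATCH
  pos 9: 'c' -> no (excluded)
  pos 10: 'b' -> no (excluded)
  pos 11: 'b' -> no (excluded)
Total matches: 3

3


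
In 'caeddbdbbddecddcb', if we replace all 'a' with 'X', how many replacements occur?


re.sub('a', 'X', text) replaces every occurrence of 'a' with 'X'.
Text: 'caeddbdbbddecddcb'
Scanning for 'a':
  pos 1: 'a' -> replacement #1
Total replacements: 1

1


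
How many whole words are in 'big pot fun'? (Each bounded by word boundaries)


Word boundaries (\b) mark the start/end of each word.
Text: 'big pot fun'
Splitting by whitespace:
  Word 1: 'big'
  Word 2: 'pot'
  Word 3: 'fun'
Total whole words: 3

3


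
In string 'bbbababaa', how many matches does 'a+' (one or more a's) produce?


Pattern 'a+' matches one or more consecutive a's.
String: 'bbbababaa'
Scanning for runs of a:
  Match 1: 'a' (length 1)
  Match 2: 'a' (length 1)
  Match 3: 'aa' (length 2)
Total matches: 3

3


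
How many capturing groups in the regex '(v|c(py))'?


To count capturing groups, count each '(' that starts a group.
Pattern: '(v|c(py))'
Walking through the pattern:
  Position 0: '(' -> group #1
  Position 4: '(' -> group #2
Total capturing groups: 2

2


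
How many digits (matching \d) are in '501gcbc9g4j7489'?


\d matches any digit 0-9.
Scanning '501gcbc9g4j7489':
  pos 0: '5' -> DIGIT
  pos 1: '0' -> DIGIT
  pos 2: '1' -> DIGIT
  pos 7: '9' -> DIGIT
  pos 9: '4' -> DIGIT
  pos 11: '7' -> DIGIT
  pos 12: '4' -> DIGIT
  pos 13: '8' -> DIGIT
  pos 14: '9' -> DIGIT
Digits found: ['5', '0', '1', '9', '4', '7', '4', '8', '9']
Total: 9

9


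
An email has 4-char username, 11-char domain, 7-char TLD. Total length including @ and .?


An email address has format: username@domain.tld
Username length: 4
'@' character: 1
Domain length: 11
'.' character: 1
TLD length: 7
Total = 4 + 1 + 11 + 1 + 7 = 24

24


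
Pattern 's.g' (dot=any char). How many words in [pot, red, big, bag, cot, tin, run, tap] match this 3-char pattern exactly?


Pattern 's.g' means: starts with 's', any single char, ends with 'g'.
Checking each word (must be exactly 3 chars):
  'pot' (len=3): no
  'red' (len=3): no
  'big' (len=3): no
  'bag' (len=3): no
  'cot' (len=3): no
  'tin' (len=3): no
  'run' (len=3): no
  'tap' (len=3): no
Matching words: []
Total: 0

0


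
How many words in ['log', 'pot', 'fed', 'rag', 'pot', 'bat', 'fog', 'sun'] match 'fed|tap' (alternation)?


Alternation 'fed|tap' matches either 'fed' or 'tap'.
Checking each word:
  'log' -> no
  'pot' -> no
  'fed' -> MATCH
  'rag' -> no
  'pot' -> no
  'bat' -> no
  'fog' -> no
  'sun' -> no
Matches: ['fed']
Count: 1

1


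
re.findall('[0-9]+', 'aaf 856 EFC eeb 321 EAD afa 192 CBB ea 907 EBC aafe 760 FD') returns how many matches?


Pattern '[0-9]+' finds one or more digits.
Text: 'aaf 856 EFC eeb 321 EAD afa 192 CBB ea 907 EBC aafe 760 FD'
Scanning for matches:
  Match 1: '856'
  Match 2: '321'
  Match 3: '192'
  Match 4: '907'
  Match 5: '760'
Total matches: 5

5


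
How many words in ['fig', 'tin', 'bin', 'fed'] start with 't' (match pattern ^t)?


Pattern ^t anchors to start of word. Check which words begin with 't':
  'fig' -> no
  'tin' -> MATCH (starts with 't')
  'bin' -> no
  'fed' -> no
Matching words: ['tin']
Count: 1

1


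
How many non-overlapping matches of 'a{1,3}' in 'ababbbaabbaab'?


Pattern 'a{1,3}' matches between 1 and 3 consecutive a's (greedy).
String: 'ababbbaabbaab'
Finding runs of a's and applying greedy matching:
  Run at pos 0: 'a' (length 1)
  Run at pos 2: 'a' (length 1)
  Run at pos 6: 'aa' (length 2)
  Run at pos 10: 'aa' (length 2)
Matches: ['a', 'a', 'aa', 'aa']
Count: 4

4


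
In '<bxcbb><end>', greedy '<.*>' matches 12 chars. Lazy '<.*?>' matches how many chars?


Greedy '<.*>' tries to match as MUCH as possible.
Lazy '<.*?>' tries to match as LITTLE as possible.

String: '<bxcbb><end>'
Greedy '<.*>' starts at first '<' and extends to the LAST '>': '<bxcbb><end>' (12 chars)
Lazy '<.*?>' starts at first '<' and stops at the FIRST '>': '<bxcbb>' (7 chars)

7


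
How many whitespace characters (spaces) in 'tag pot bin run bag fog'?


\s matches whitespace characters (spaces, tabs, etc.).
Text: 'tag pot bin run bag fog'
This text has 6 words separated by spaces.
Number of spaces = number of words - 1 = 6 - 1 = 5

5


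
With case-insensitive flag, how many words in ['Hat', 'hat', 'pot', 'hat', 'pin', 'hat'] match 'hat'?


Case-insensitive matching: compare each word's lowercase form to 'hat'.
  'Hat' -> lower='hat' -> MATCH
  'hat' -> lower='hat' -> MATCH
  'pot' -> lower='pot' -> no
  'hat' -> lower='hat' -> MATCH
  'pin' -> lower='pin' -> no
  'hat' -> lower='hat' -> MATCH
Matches: ['Hat', 'hat', 'hat', 'hat']
Count: 4

4


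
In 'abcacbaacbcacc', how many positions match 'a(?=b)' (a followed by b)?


Lookahead 'a(?=b)' matches 'a' only when followed by 'b'.
String: 'abcacbaacbcacc'
Checking each position where char is 'a':
  pos 0: 'a' -> MATCH (next='b')
  pos 3: 'a' -> no (next='c')
  pos 6: 'a' -> no (next='a')
  pos 7: 'a' -> no (next='c')
  pos 11: 'a' -> no (next='c')
Matching positions: [0]
Count: 1

1


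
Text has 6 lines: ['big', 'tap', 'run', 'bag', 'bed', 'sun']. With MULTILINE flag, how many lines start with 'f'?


With MULTILINE flag, ^ matches the start of each line.
Lines: ['big', 'tap', 'run', 'bag', 'bed', 'sun']
Checking which lines start with 'f':
  Line 1: 'big' -> no
  Line 2: 'tap' -> no
  Line 3: 'run' -> no
  Line 4: 'bag' -> no
  Line 5: 'bed' -> no
  Line 6: 'sun' -> no
Matching lines: []
Count: 0

0


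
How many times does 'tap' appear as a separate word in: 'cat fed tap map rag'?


Scanning each word for exact match 'tap':
  Word 1: 'cat' -> no
  Word 2: 'fed' -> no
  Word 3: 'tap' -> MATCH
  Word 4: 'map' -> no
  Word 5: 'rag' -> no
Total matches: 1

1


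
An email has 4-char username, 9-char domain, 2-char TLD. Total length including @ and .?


An email address has format: username@domain.tld
Username length: 4
'@' character: 1
Domain length: 9
'.' character: 1
TLD length: 2
Total = 4 + 1 + 9 + 1 + 2 = 17

17


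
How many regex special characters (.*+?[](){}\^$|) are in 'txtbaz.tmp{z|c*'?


Regex special characters are: . * + ? [ ] ( ) { } \ ^ $ |
Scanning 'txtbaz.tmp{z|c*':
  pos 6: '.' -> SPECIAL
  pos 10: '{' -> SPECIAL
  pos 12: '|' -> SPECIAL
  pos 14: '*' -> SPECIAL
Special chars found: ['.', '{', '|', '*']
Total: 4

4


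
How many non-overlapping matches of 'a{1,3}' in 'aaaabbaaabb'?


Pattern 'a{1,3}' matches between 1 and 3 consecutive a's (greedy).
String: 'aaaabbaaabb'
Finding runs of a's and applying greedy matching:
  Run at pos 0: 'aaaa' (length 4)
  Run at pos 6: 'aaa' (length 3)
Matches: ['aaa', 'a', 'aaa']
Count: 3

3


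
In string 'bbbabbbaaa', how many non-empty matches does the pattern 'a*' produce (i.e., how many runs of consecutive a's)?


Pattern 'a*' matches zero or more a's. We want non-empty runs of consecutive a's.
String: 'bbbabbbaaa'
Walking through the string to find runs of a's:
  Run 1: positions 3-3 -> 'a'
  Run 2: positions 7-9 -> 'aaa'
Non-empty runs found: ['a', 'aaa']
Count: 2

2


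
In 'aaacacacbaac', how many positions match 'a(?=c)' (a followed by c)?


Lookahead 'a(?=c)' matches 'a' only when followed by 'c'.
String: 'aaacacacbaac'
Checking each position where char is 'a':
  pos 0: 'a' -> no (next='a')
  pos 1: 'a' -> no (next='a')
  pos 2: 'a' -> MATCH (next='c')
  pos 4: 'a' -> MATCH (next='c')
  pos 6: 'a' -> MATCH (next='c')
  pos 9: 'a' -> no (next='a')
  pos 10: 'a' -> MATCH (next='c')
Matching positions: [2, 4, 6, 10]
Count: 4

4


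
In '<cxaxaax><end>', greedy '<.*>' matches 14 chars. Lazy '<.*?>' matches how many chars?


Greedy '<.*>' tries to match as MUCH as possible.
Lazy '<.*?>' tries to match as LITTLE as possible.

String: '<cxaxaax><end>'
Greedy '<.*>' starts at first '<' and extends to the LAST '>': '<cxaxaax><end>' (14 chars)
Lazy '<.*?>' starts at first '<' and stops at the FIRST '>': '<cxaxaax>' (9 chars)

9


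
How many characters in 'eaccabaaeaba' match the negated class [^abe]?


Negated class [^abe] matches any char NOT in {a, b, e}
Scanning 'eaccabaaeaba':
  pos 0: 'e' -> no (excluded)
  pos 1: 'a' -> no (excluded)
  pos 2: 'c' -> MATCH
  pos 3: 'c' -> MATCH
  pos 4: 'a' -> no (excluded)
  pos 5: 'b' -> no (excluded)
  pos 6: 'a' -> no (excluded)
  pos 7: 'a' -> no (excluded)
  pos 8: 'e' -> no (excluded)
  pos 9: 'a' -> no (excluded)
  pos 10: 'b' -> no (excluded)
  pos 11: 'a' -> no (excluded)
Total matches: 2

2


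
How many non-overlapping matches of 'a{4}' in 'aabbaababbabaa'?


Pattern 'a{4}' matches exactly 4 consecutive a's (greedy, non-overlapping).
String: 'aabbaababbabaa'
Scanning for runs of a's:
  Run at pos 0: 'aa' (length 2) -> 0 match(es)
  Run at pos 4: 'aa' (length 2) -> 0 match(es)
  Run at pos 7: 'a' (length 1) -> 0 match(es)
  Run at pos 10: 'a' (length 1) -> 0 match(es)
  Run at pos 12: 'aa' (length 2) -> 0 match(es)
Matches found: []
Total: 0

0


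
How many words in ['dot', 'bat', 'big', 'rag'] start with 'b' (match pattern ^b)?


Pattern ^b anchors to start of word. Check which words begin with 'b':
  'dot' -> no
  'bat' -> MATCH (starts with 'b')
  'big' -> MATCH (starts with 'b')
  'rag' -> no
Matching words: ['bat', 'big']
Count: 2

2


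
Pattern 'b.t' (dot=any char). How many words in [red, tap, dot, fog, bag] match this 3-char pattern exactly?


Pattern 'b.t' means: starts with 'b', any single char, ends with 't'.
Checking each word (must be exactly 3 chars):
  'red' (len=3): no
  'tap' (len=3): no
  'dot' (len=3): no
  'fog' (len=3): no
  'bag' (len=3): no
Matching words: []
Total: 0

0


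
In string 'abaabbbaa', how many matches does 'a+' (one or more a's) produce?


Pattern 'a+' matches one or more consecutive a's.
String: 'abaabbbaa'
Scanning for runs of a:
  Match 1: 'a' (length 1)
  Match 2: 'aa' (length 2)
  Match 3: 'aa' (length 2)
Total matches: 3

3


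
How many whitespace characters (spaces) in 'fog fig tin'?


\s matches whitespace characters (spaces, tabs, etc.).
Text: 'fog fig tin'
This text has 3 words separated by spaces.
Number of spaces = number of words - 1 = 3 - 1 = 2

2


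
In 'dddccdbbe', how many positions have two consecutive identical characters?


Looking for consecutive identical characters in 'dddccdbbe':
  pos 0-1: 'd' vs 'd' -> MATCH ('dd')
  pos 1-2: 'd' vs 'd' -> MATCH ('dd')
  pos 2-3: 'd' vs 'c' -> different
  pos 3-4: 'c' vs 'c' -> MATCH ('cc')
  pos 4-5: 'c' vs 'd' -> different
  pos 5-6: 'd' vs 'b' -> different
  pos 6-7: 'b' vs 'b' -> MATCH ('bb')
  pos 7-8: 'b' vs 'e' -> different
Consecutive identical pairs: ['dd', 'dd', 'cc', 'bb']
Count: 4

4


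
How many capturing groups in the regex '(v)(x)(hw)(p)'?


To count capturing groups, count each '(' that starts a group.
Pattern: '(v)(x)(hw)(p)'
Walking through the pattern:
  Position 0: '(' -> group #1
  Position 3: '(' -> group #2
  Position 6: '(' -> group #3
  Position 10: '(' -> group #4
Total capturing groups: 4

4


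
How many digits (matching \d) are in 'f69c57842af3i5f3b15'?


\d matches any digit 0-9.
Scanning 'f69c57842af3i5f3b15':
  pos 1: '6' -> DIGIT
  pos 2: '9' -> DIGIT
  pos 4: '5' -> DIGIT
  pos 5: '7' -> DIGIT
  pos 6: '8' -> DIGIT
  pos 7: '4' -> DIGIT
  pos 8: '2' -> DIGIT
  pos 11: '3' -> DIGIT
  pos 13: '5' -> DIGIT
  pos 15: '3' -> DIGIT
  pos 17: '1' -> DIGIT
  pos 18: '5' -> DIGIT
Digits found: ['6', '9', '5', '7', '8', '4', '2', '3', '5', '3', '1', '5']
Total: 12

12


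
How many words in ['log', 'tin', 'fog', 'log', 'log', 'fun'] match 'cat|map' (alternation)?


Alternation 'cat|map' matches either 'cat' or 'map'.
Checking each word:
  'log' -> no
  'tin' -> no
  'fog' -> no
  'log' -> no
  'log' -> no
  'fun' -> no
Matches: []
Count: 0

0


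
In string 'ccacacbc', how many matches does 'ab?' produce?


Pattern 'ab?' matches 'a' optionally followed by 'b'.
String: 'ccacacbc'
Scanning left to right for 'a' then checking next char:
  Match 1: 'a' (a not followed by b)
  Match 2: 'a' (a not followed by b)
Total matches: 2

2


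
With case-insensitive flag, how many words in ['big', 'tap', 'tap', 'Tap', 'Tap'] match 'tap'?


Case-insensitive matching: compare each word's lowercase form to 'tap'.
  'big' -> lower='big' -> no
  'tap' -> lower='tap' -> MATCH
  'tap' -> lower='tap' -> MATCH
  'Tap' -> lower='tap' -> MATCH
  'Tap' -> lower='tap' -> MATCH
Matches: ['tap', 'tap', 'Tap', 'Tap']
Count: 4

4


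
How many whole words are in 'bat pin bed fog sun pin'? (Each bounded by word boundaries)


Word boundaries (\b) mark the start/end of each word.
Text: 'bat pin bed fog sun pin'
Splitting by whitespace:
  Word 1: 'bat'
  Word 2: 'pin'
  Word 3: 'bed'
  Word 4: 'fog'
  Word 5: 'sun'
  Word 6: 'pin'
Total whole words: 6

6


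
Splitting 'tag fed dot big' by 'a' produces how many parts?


Splitting by 'a' breaks the string at each occurrence of the separator.
Text: 'tag fed dot big'
Parts after split:
  Part 1: 't'
  Part 2: 'g fed dot big'
Total parts: 2

2


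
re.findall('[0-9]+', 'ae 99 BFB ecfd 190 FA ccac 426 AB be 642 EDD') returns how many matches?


Pattern '[0-9]+' finds one or more digits.
Text: 'ae 99 BFB ecfd 190 FA ccac 426 AB be 642 EDD'
Scanning for matches:
  Match 1: '99'
  Match 2: '190'
  Match 3: '426'
  Match 4: '642'
Total matches: 4

4


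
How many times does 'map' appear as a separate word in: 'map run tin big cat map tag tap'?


Scanning each word for exact match 'map':
  Word 1: 'map' -> MATCH
  Word 2: 'run' -> no
  Word 3: 'tin' -> no
  Word 4: 'big' -> no
  Word 5: 'cat' -> no
  Word 6: 'map' -> MATCH
  Word 7: 'tag' -> no
  Word 8: 'tap' -> no
Total matches: 2

2


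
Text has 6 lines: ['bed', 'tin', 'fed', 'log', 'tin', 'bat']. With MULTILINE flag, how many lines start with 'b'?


With MULTILINE flag, ^ matches the start of each line.
Lines: ['bed', 'tin', 'fed', 'log', 'tin', 'bat']
Checking which lines start with 'b':
  Line 1: 'bed' -> MATCH
  Line 2: 'tin' -> no
  Line 3: 'fed' -> no
  Line 4: 'log' -> no
  Line 5: 'tin' -> no
  Line 6: 'bat' -> MATCH
Matching lines: ['bed', 'bat']
Count: 2

2


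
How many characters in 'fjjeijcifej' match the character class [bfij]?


Character class [bfij] matches any of: {b, f, i, j}
Scanning string 'fjjeijcifej' character by character:
  pos 0: 'f' -> MATCH
  pos 1: 'j' -> MATCH
  pos 2: 'j' -> MATCH
  pos 3: 'e' -> no
  pos 4: 'i' -> MATCH
  pos 5: 'j' -> MATCH
  pos 6: 'c' -> no
  pos 7: 'i' -> MATCH
  pos 8: 'f' -> MATCH
  pos 9: 'e' -> no
  pos 10: 'j' -> MATCH
Total matches: 8

8


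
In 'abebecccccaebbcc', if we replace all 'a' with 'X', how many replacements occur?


re.sub('a', 'X', text) replaces every occurrence of 'a' with 'X'.
Text: 'abebecccccaebbcc'
Scanning for 'a':
  pos 0: 'a' -> replacement #1
  pos 10: 'a' -> replacement #2
Total replacements: 2

2


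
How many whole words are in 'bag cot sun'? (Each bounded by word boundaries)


Word boundaries (\b) mark the start/end of each word.
Text: 'bag cot sun'
Splitting by whitespace:
  Word 1: 'bag'
  Word 2: 'cot'
  Word 3: 'sun'
Total whole words: 3

3


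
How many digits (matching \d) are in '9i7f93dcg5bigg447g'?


\d matches any digit 0-9.
Scanning '9i7f93dcg5bigg447g':
  pos 0: '9' -> DIGIT
  pos 2: '7' -> DIGIT
  pos 4: '9' -> DIGIT
  pos 5: '3' -> DIGIT
  pos 9: '5' -> DIGIT
  pos 14: '4' -> DIGIT
  pos 15: '4' -> DIGIT
  pos 16: '7' -> DIGIT
Digits found: ['9', '7', '9', '3', '5', '4', '4', '7']
Total: 8

8


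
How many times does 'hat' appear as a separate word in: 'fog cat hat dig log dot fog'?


Scanning each word for exact match 'hat':
  Word 1: 'fog' -> no
  Word 2: 'cat' -> no
  Word 3: 'hat' -> MATCH
  Word 4: 'dig' -> no
  Word 5: 'log' -> no
  Word 6: 'dot' -> no
  Word 7: 'fog' -> no
Total matches: 1

1


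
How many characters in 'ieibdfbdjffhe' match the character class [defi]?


Character class [defi] matches any of: {d, e, f, i}
Scanning string 'ieibdfbdjffhe' character by character:
  pos 0: 'i' -> MATCH
  pos 1: 'e' -> MATCH
  pos 2: 'i' -> MATCH
  pos 3: 'b' -> no
  pos 4: 'd' -> MATCH
  pos 5: 'f' -> MATCH
  pos 6: 'b' -> no
  pos 7: 'd' -> MATCH
  pos 8: 'j' -> no
  pos 9: 'f' -> MATCH
  pos 10: 'f' -> MATCH
  pos 11: 'h' -> no
  pos 12: 'e' -> MATCH
Total matches: 9

9


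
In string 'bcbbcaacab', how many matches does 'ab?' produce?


Pattern 'ab?' matches 'a' optionally followed by 'b'.
String: 'bcbbcaacab'
Scanning left to right for 'a' then checking next char:
  Match 1: 'a' (a not followed by b)
  Match 2: 'a' (a not followed by b)
  Match 3: 'ab' (a followed by b)
Total matches: 3

3


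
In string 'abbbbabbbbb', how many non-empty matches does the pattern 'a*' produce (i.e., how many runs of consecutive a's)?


Pattern 'a*' matches zero or more a's. We want non-empty runs of consecutive a's.
String: 'abbbbabbbbb'
Walking through the string to find runs of a's:
  Run 1: positions 0-0 -> 'a'
  Run 2: positions 5-5 -> 'a'
Non-empty runs found: ['a', 'a']
Count: 2

2


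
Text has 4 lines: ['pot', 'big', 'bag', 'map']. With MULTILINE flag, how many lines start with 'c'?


With MULTILINE flag, ^ matches the start of each line.
Lines: ['pot', 'big', 'bag', 'map']
Checking which lines start with 'c':
  Line 1: 'pot' -> no
  Line 2: 'big' -> no
  Line 3: 'bag' -> no
  Line 4: 'map' -> no
Matching lines: []
Count: 0

0


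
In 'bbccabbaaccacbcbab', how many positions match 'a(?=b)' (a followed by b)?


Lookahead 'a(?=b)' matches 'a' only when followed by 'b'.
String: 'bbccabbaaccacbcbab'
Checking each position where char is 'a':
  pos 4: 'a' -> MATCH (next='b')
  pos 7: 'a' -> no (next='a')
  pos 8: 'a' -> no (next='c')
  pos 11: 'a' -> no (next='c')
  pos 16: 'a' -> MATCH (next='b')
Matching positions: [4, 16]
Count: 2

2


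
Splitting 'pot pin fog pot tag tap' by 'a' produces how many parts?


Splitting by 'a' breaks the string at each occurrence of the separator.
Text: 'pot pin fog pot tag tap'
Parts after split:
  Part 1: 'pot pin fog pot t'
  Part 2: 'g t'
  Part 3: 'p'
Total parts: 3

3


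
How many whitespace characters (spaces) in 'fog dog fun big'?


\s matches whitespace characters (spaces, tabs, etc.).
Text: 'fog dog fun big'
This text has 4 words separated by spaces.
Number of spaces = number of words - 1 = 4 - 1 = 3

3


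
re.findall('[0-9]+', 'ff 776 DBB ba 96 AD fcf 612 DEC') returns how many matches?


Pattern '[0-9]+' finds one or more digits.
Text: 'ff 776 DBB ba 96 AD fcf 612 DEC'
Scanning for matches:
  Match 1: '776'
  Match 2: '96'
  Match 3: '612'
Total matches: 3

3


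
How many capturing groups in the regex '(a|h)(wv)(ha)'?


To count capturing groups, count each '(' that starts a group.
Pattern: '(a|h)(wv)(ha)'
Walking through the pattern:
  Position 0: '(' -> group #1
  Position 5: '(' -> group #2
  Position 9: '(' -> group #3
Total capturing groups: 3

3


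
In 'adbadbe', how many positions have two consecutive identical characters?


Looking for consecutive identical characters in 'adbadbe':
  pos 0-1: 'a' vs 'd' -> different
  pos 1-2: 'd' vs 'b' -> different
  pos 2-3: 'b' vs 'a' -> different
  pos 3-4: 'a' vs 'd' -> different
  pos 4-5: 'd' vs 'b' -> different
  pos 5-6: 'b' vs 'e' -> different
Consecutive identical pairs: []
Count: 0

0


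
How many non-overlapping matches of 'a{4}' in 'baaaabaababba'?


Pattern 'a{4}' matches exactly 4 consecutive a's (greedy, non-overlapping).
String: 'baaaabaababba'
Scanning for runs of a's:
  Run at pos 1: 'aaaa' (length 4) -> 1 match(es)
  Run at pos 6: 'aa' (length 2) -> 0 match(es)
  Run at pos 9: 'a' (length 1) -> 0 match(es)
  Run at pos 12: 'a' (length 1) -> 0 match(es)
Matches found: ['aaaa']
Total: 1

1


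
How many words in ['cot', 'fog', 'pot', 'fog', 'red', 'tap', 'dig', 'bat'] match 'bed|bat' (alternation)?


Alternation 'bed|bat' matches either 'bed' or 'bat'.
Checking each word:
  'cot' -> no
  'fog' -> no
  'pot' -> no
  'fog' -> no
  'red' -> no
  'tap' -> no
  'dig' -> no
  'bat' -> MATCH
Matches: ['bat']
Count: 1

1


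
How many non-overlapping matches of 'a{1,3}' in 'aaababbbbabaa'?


Pattern 'a{1,3}' matches between 1 and 3 consecutive a's (greedy).
String: 'aaababbbbabaa'
Finding runs of a's and applying greedy matching:
  Run at pos 0: 'aaa' (length 3)
  Run at pos 4: 'a' (length 1)
  Run at pos 9: 'a' (length 1)
  Run at pos 11: 'aa' (length 2)
Matches: ['aaa', 'a', 'a', 'aa']
Count: 4

4


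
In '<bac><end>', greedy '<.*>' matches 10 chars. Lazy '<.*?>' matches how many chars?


Greedy '<.*>' tries to match as MUCH as possible.
Lazy '<.*?>' tries to match as LITTLE as possible.

String: '<bac><end>'
Greedy '<.*>' starts at first '<' and extends to the LAST '>': '<bac><end>' (10 chars)
Lazy '<.*?>' starts at first '<' and stops at the FIRST '>': '<bac>' (5 chars)

5


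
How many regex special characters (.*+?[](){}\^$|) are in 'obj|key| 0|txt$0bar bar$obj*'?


Regex special characters are: . * + ? [ ] ( ) { } \ ^ $ |
Scanning 'obj|key| 0|txt$0bar bar$obj*':
  pos 3: '|' -> SPECIAL
  pos 7: '|' -> SPECIAL
  pos 10: '|' -> SPECIAL
  pos 14: '$' -> SPECIAL
  pos 23: '$' -> SPECIAL
  pos 27: '*' -> SPECIAL
Special chars found: ['|', '|', '|', '$', '$', '*']
Total: 6

6


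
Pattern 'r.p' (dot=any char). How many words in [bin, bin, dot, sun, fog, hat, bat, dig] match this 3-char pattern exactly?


Pattern 'r.p' means: starts with 'r', any single char, ends with 'p'.
Checking each word (must be exactly 3 chars):
  'bin' (len=3): no
  'bin' (len=3): no
  'dot' (len=3): no
  'sun' (len=3): no
  'fog' (len=3): no
  'hat' (len=3): no
  'bat' (len=3): no
  'dig' (len=3): no
Matching words: []
Total: 0

0


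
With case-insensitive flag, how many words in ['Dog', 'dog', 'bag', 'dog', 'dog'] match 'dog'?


Case-insensitive matching: compare each word's lowercase form to 'dog'.
  'Dog' -> lower='dog' -> MATCH
  'dog' -> lower='dog' -> MATCH
  'bag' -> lower='bag' -> no
  'dog' -> lower='dog' -> MATCH
  'dog' -> lower='dog' -> MATCH
Matches: ['Dog', 'dog', 'dog', 'dog']
Count: 4

4


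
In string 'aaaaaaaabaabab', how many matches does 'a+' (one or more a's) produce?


Pattern 'a+' matches one or more consecutive a's.
String: 'aaaaaaaabaabab'
Scanning for runs of a:
  Match 1: 'aaaaaaaa' (length 8)
  Match 2: 'aa' (length 2)
  Match 3: 'a' (length 1)
Total matches: 3

3


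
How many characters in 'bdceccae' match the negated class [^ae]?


Negated class [^ae] matches any char NOT in {a, e}
Scanning 'bdceccae':
  pos 0: 'b' -> MATCH
  pos 1: 'd' -> MATCH
  pos 2: 'c' -> MATCH
  pos 3: 'e' -> no (excluded)
  pos 4: 'c' -> MATCH
  pos 5: 'c' -> MATCH
  pos 6: 'a' -> no (excluded)
  pos 7: 'e' -> no (excluded)
Total matches: 5

5


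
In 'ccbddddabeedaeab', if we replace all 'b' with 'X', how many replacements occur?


re.sub('b', 'X', text) replaces every occurrence of 'b' with 'X'.
Text: 'ccbddddabeedaeab'
Scanning for 'b':
  pos 2: 'b' -> replacement #1
  pos 8: 'b' -> replacement #2
  pos 15: 'b' -> replacement #3
Total replacements: 3

3


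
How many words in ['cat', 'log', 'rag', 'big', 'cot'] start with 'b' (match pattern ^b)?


Pattern ^b anchors to start of word. Check which words begin with 'b':
  'cat' -> no
  'log' -> no
  'rag' -> no
  'big' -> MATCH (starts with 'b')
  'cot' -> no
Matching words: ['big']
Count: 1

1


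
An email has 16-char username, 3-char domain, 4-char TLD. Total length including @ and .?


An email address has format: username@domain.tld
Username length: 16
'@' character: 1
Domain length: 3
'.' character: 1
TLD length: 4
Total = 16 + 1 + 3 + 1 + 4 = 25

25


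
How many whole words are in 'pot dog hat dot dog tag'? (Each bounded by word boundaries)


Word boundaries (\b) mark the start/end of each word.
Text: 'pot dog hat dot dog tag'
Splitting by whitespace:
  Word 1: 'pot'
  Word 2: 'dog'
  Word 3: 'hat'
  Word 4: 'dot'
  Word 5: 'dog'
  Word 6: 'tag'
Total whole words: 6

6


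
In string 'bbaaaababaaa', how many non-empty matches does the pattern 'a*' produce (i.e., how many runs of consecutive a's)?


Pattern 'a*' matches zero or more a's. We want non-empty runs of consecutive a's.
String: 'bbaaaababaaa'
Walking through the string to find runs of a's:
  Run 1: positions 2-5 -> 'aaaa'
  Run 2: positions 7-7 -> 'a'
  Run 3: positions 9-11 -> 'aaa'
Non-empty runs found: ['aaaa', 'a', 'aaa']
Count: 3

3


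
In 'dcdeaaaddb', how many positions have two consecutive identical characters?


Looking for consecutive identical characters in 'dcdeaaaddb':
  pos 0-1: 'd' vs 'c' -> different
  pos 1-2: 'c' vs 'd' -> different
  pos 2-3: 'd' vs 'e' -> different
  pos 3-4: 'e' vs 'a' -> different
  pos 4-5: 'a' vs 'a' -> MATCH ('aa')
  pos 5-6: 'a' vs 'a' -> MATCH ('aa')
  pos 6-7: 'a' vs 'd' -> different
  pos 7-8: 'd' vs 'd' -> MATCH ('dd')
  pos 8-9: 'd' vs 'b' -> different
Consecutive identical pairs: ['aa', 'aa', 'dd']
Count: 3

3


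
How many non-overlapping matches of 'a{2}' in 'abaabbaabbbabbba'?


Pattern 'a{2}' matches exactly 2 consecutive a's (greedy, non-overlapping).
String: 'abaabbaabbbabbba'
Scanning for runs of a's:
  Run at pos 0: 'a' (length 1) -> 0 match(es)
  Run at pos 2: 'aa' (length 2) -> 1 match(es)
  Run at pos 6: 'aa' (length 2) -> 1 match(es)
  Run at pos 11: 'a' (length 1) -> 0 match(es)
  Run at pos 15: 'a' (length 1) -> 0 match(es)
Matches found: ['aa', 'aa']
Total: 2

2


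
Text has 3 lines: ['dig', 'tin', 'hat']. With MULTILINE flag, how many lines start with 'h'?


With MULTILINE flag, ^ matches the start of each line.
Lines: ['dig', 'tin', 'hat']
Checking which lines start with 'h':
  Line 1: 'dig' -> no
  Line 2: 'tin' -> no
  Line 3: 'hat' -> MATCH
Matching lines: ['hat']
Count: 1

1


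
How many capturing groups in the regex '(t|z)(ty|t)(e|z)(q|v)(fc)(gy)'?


To count capturing groups, count each '(' that starts a group.
Pattern: '(t|z)(ty|t)(e|z)(q|v)(fc)(gy)'
Walking through the pattern:
  Position 0: '(' -> group #1
  Position 5: '(' -> group #2
  Position 11: '(' -> group #3
  Position 16: '(' -> group #4
  Position 21: '(' -> group #5
  Position 25: '(' -> group #6
Total capturing groups: 6

6


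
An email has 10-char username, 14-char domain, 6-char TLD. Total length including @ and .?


An email address has format: username@domain.tld
Username length: 10
'@' character: 1
Domain length: 14
'.' character: 1
TLD length: 6
Total = 10 + 1 + 14 + 1 + 6 = 32

32


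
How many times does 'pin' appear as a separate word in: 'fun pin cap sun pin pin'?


Scanning each word for exact match 'pin':
  Word 1: 'fun' -> no
  Word 2: 'pin' -> MATCH
  Word 3: 'cap' -> no
  Word 4: 'sun' -> no
  Word 5: 'pin' -> MATCH
  Word 6: 'pin' -> MATCH
Total matches: 3

3


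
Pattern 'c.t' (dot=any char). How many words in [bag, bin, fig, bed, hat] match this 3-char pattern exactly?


Pattern 'c.t' means: starts with 'c', any single char, ends with 't'.
Checking each word (must be exactly 3 chars):
  'bag' (len=3): no
  'bin' (len=3): no
  'fig' (len=3): no
  'bed' (len=3): no
  'hat' (len=3): no
Matching words: []
Total: 0

0


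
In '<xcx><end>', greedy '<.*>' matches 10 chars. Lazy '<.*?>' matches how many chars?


Greedy '<.*>' tries to match as MUCH as possible.
Lazy '<.*?>' tries to match as LITTLE as possible.

String: '<xcx><end>'
Greedy '<.*>' starts at first '<' and extends to the LAST '>': '<xcx><end>' (10 chars)
Lazy '<.*?>' starts at first '<' and stops at the FIRST '>': '<xcx>' (5 chars)

5


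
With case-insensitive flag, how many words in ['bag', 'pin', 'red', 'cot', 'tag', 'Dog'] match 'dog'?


Case-insensitive matching: compare each word's lowercase form to 'dog'.
  'bag' -> lower='bag' -> no
  'pin' -> lower='pin' -> no
  'red' -> lower='red' -> no
  'cot' -> lower='cot' -> no
  'tag' -> lower='tag' -> no
  'Dog' -> lower='dog' -> MATCH
Matches: ['Dog']
Count: 1

1


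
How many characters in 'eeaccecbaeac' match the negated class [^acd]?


Negated class [^acd] matches any char NOT in {a, c, d}
Scanning 'eeaccecbaeac':
  pos 0: 'e' -> MATCH
  pos 1: 'e' -> MATCH
  pos 2: 'a' -> no (excluded)
  pos 3: 'c' -> no (excluded)
  pos 4: 'c' -> no (excluded)
  pos 5: 'e' -> MATCH
  pos 6: 'c' -> no (excluded)
  pos 7: 'b' -> MATCH
  pos 8: 'a' -> no (excluded)
  pos 9: 'e' -> MATCH
  pos 10: 'a' -> no (excluded)
  pos 11: 'c' -> no (excluded)
Total matches: 5

5


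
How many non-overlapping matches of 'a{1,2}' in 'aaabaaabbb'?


Pattern 'a{1,2}' matches between 1 and 2 consecutive a's (greedy).
String: 'aaabaaabbb'
Finding runs of a's and applying greedy matching:
  Run at pos 0: 'aaa' (length 3)
  Run at pos 4: 'aaa' (length 3)
Matches: ['aa', 'a', 'aa', 'a']
Count: 4

4


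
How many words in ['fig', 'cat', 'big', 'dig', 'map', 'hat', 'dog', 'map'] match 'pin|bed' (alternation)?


Alternation 'pin|bed' matches either 'pin' or 'bed'.
Checking each word:
  'fig' -> no
  'cat' -> no
  'big' -> no
  'dig' -> no
  'map' -> no
  'hat' -> no
  'dog' -> no
  'map' -> no
Matches: []
Count: 0

0


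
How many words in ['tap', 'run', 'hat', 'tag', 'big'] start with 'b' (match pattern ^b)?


Pattern ^b anchors to start of word. Check which words begin with 'b':
  'tap' -> no
  'run' -> no
  'hat' -> no
  'tag' -> no
  'big' -> MATCH (starts with 'b')
Matching words: ['big']
Count: 1

1


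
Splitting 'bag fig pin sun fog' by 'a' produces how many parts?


Splitting by 'a' breaks the string at each occurrence of the separator.
Text: 'bag fig pin sun fog'
Parts after split:
  Part 1: 'b'
  Part 2: 'g fig pin sun fog'
Total parts: 2

2


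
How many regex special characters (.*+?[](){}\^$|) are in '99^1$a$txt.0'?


Regex special characters are: . * + ? [ ] ( ) { } \ ^ $ |
Scanning '99^1$a$txt.0':
  pos 2: '^' -> SPECIAL
  pos 4: '$' -> SPECIAL
  pos 6: '$' -> SPECIAL
  pos 10: '.' -> SPECIAL
Special chars found: ['^', '$', '$', '.']
Total: 4

4


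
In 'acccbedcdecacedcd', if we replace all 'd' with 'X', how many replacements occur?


re.sub('d', 'X', text) replaces every occurrence of 'd' with 'X'.
Text: 'acccbedcdecacedcd'
Scanning for 'd':
  pos 6: 'd' -> replacement #1
  pos 8: 'd' -> replacement #2
  pos 14: 'd' -> replacement #3
  pos 16: 'd' -> replacement #4
Total replacements: 4

4


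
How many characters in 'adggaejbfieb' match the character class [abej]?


Character class [abej] matches any of: {a, b, e, j}
Scanning string 'adggaejbfieb' character by character:
  pos 0: 'a' -> MATCH
  pos 1: 'd' -> no
  pos 2: 'g' -> no
  pos 3: 'g' -> no
  pos 4: 'a' -> MATCH
  pos 5: 'e' -> MATCH
  pos 6: 'j' -> MATCH
  pos 7: 'b' -> MATCH
  pos 8: 'f' -> no
  pos 9: 'i' -> no
  pos 10: 'e' -> MATCH
  pos 11: 'b' -> MATCH
Total matches: 7

7


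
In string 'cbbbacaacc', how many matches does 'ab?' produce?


Pattern 'ab?' matches 'a' optionally followed by 'b'.
String: 'cbbbacaacc'
Scanning left to right for 'a' then checking next char:
  Match 1: 'a' (a not followed by b)
  Match 2: 'a' (a not followed by b)
  Match 3: 'a' (a not followed by b)
Total matches: 3

3


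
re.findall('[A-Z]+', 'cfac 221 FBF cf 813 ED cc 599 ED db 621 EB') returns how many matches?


Pattern '[A-Z]+' finds one or more uppercase letters.
Text: 'cfac 221 FBF cf 813 ED cc 599 ED db 621 EB'
Scanning for matches:
  Match 1: 'FBF'
  Match 2: 'ED'
  Match 3: 'ED'
  Match 4: 'EB'
Total matches: 4

4


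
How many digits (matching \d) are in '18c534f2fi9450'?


\d matches any digit 0-9.
Scanning '18c534f2fi9450':
  pos 0: '1' -> DIGIT
  pos 1: '8' -> DIGIT
  pos 3: '5' -> DIGIT
  pos 4: '3' -> DIGIT
  pos 5: '4' -> DIGIT
  pos 7: '2' -> DIGIT
  pos 10: '9' -> DIGIT
  pos 11: '4' -> DIGIT
  pos 12: '5' -> DIGIT
  pos 13: '0' -> DIGIT
Digits found: ['1', '8', '5', '3', '4', '2', '9', '4', '5', '0']
Total: 10

10


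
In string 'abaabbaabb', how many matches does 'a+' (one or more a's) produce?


Pattern 'a+' matches one or more consecutive a's.
String: 'abaabbaabb'
Scanning for runs of a:
  Match 1: 'a' (length 1)
  Match 2: 'aa' (length 2)
  Match 3: 'aa' (length 2)
Total matches: 3

3


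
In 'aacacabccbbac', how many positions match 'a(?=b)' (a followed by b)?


Lookahead 'a(?=b)' matches 'a' only when followed by 'b'.
String: 'aacacabccbbac'
Checking each position where char is 'a':
  pos 0: 'a' -> no (next='a')
  pos 1: 'a' -> no (next='c')
  pos 3: 'a' -> no (next='c')
  pos 5: 'a' -> MATCH (next='b')
  pos 11: 'a' -> no (next='c')
Matching positions: [5]
Count: 1

1
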